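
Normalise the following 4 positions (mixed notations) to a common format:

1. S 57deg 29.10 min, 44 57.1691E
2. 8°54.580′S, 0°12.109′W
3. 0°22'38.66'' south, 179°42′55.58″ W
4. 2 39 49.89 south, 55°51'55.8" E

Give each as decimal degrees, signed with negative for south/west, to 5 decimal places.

Point 1:
  Lat: 57 + 29.1/60 = 57.485000
  S ⇒ negate
  Lon: 44 + 57.1691/60 = 44.952818
  E ⇒ keep positive
Point 2:
  Lat: 8 + 54.58/60 = 8.909667
  hemisphere S, so the sign is −
  Lon: 12.109′ = 0.201817°; total 0.201817
  hemisphere W, so the sign is −
Point 3:
  Latitude: 0 + 22/60 + 38.66/3600 = 0.377406
  S → negative
  λ: 179 + 42/60 + 55.58/3600 = 179.715439
  W → negative
Point 4:
  Latitude: 39′ + 49.89″ = 39.83150′; 2 + 39.83150/60 = 2.663858
  hemisphere S, so the sign is −
  Longitude: 55° + 51/60 + 55.8/3600 = 55 + 0.850000 + 0.015500 = 55.865500
  E ⇒ keep positive

1. -57.48500, 44.95282
2. -8.90967, -0.20182
3. -0.37741, -179.71544
4. -2.66386, 55.86550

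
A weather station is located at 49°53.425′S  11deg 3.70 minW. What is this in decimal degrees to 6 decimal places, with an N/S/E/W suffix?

φ: 49 + 53.425/60 = 49.8904167
Lon: 11 + 3.7/60 = 11.0616667

49.890417° S, 11.061667° W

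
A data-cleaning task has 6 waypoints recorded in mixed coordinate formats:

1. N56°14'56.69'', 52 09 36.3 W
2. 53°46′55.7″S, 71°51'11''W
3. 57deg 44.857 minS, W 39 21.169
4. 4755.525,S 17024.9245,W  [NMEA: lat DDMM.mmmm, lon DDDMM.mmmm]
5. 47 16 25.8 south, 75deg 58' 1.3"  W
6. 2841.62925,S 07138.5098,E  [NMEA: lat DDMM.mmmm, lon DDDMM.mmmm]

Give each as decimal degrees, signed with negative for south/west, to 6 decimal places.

1. 56.249081, -52.160083
2. -53.782139, -71.853056
3. -57.747617, -39.352817
4. -47.925417, -170.415408
5. -47.273833, -75.967028
6. -28.693821, 71.641830

Point 1:
  Latitude: 56° + 14/60 + 56.69/3600 = 56 + 0.233333 + 0.015747 = 56.2490806
  N ⇒ keep positive
  λ: 52 + 9/60 + 36.3/3600 = 52.1600833
  hemisphere W, so the sign is −
Point 2:
  φ: 53 + 46/60 + 55.7/3600 = 53.7821389
  S ⇒ negate
  Longitude: 71° + 51/60 + 11/3600 = 71 + 0.850000 + 0.003056 = 71.8530556
  W ⇒ negate
Point 3:
  Lat: 57 + 44.857/60 = 57.7476167
  hemisphere S, so the sign is −
  Lon: 21.169′ = 0.352817°; total 39.3528167
  hemisphere W, so the sign is −
Point 4:
  Lat: split at 2 digits → 47° and 55.525′; 47 + 55.525/60 = 47.9254167
  S ⇒ negate
  λ: split at 3 digits → 170° and 24.9245′; 170 + 24.9245/60 = 170.4154083
  hemisphere W, so the sign is −
Point 5:
  φ: 16′ + 25.8″ = 16.43000′; 47 + 16.43000/60 = 47.2738333
  hemisphere S, so the sign is −
  Lon: 75° + 58/60 + 1.3/3600 = 75 + 0.966667 + 0.000361 = 75.9670278
  hemisphere W, so the sign is −
Point 6:
  Latitude: split at 2 digits → 28° and 41.62925′; 28 + 41.62925/60 = 28.6938208
  S → negative
  Longitude: split at 3 digits → 071° and 38.5098′; 71 + 38.5098/60 = 71.6418300
  E ⇒ keep positive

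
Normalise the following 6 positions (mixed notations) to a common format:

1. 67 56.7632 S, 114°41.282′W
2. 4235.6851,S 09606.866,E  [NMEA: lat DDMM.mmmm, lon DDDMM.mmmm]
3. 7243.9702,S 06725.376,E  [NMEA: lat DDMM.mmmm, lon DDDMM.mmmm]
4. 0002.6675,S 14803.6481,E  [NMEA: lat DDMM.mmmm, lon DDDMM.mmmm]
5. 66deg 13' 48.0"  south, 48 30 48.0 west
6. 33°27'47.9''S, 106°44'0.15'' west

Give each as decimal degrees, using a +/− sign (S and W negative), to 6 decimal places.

Point 1:
  Latitude: 67 + 56.7632/60 = 67.9460533
  S ⇒ negate
  Lon: 41.282′ = 0.688033°; total 114.6880333
  hemisphere W, so the sign is −
Point 2:
  Lat: split at 2 digits → 42° and 35.6851′; 42 + 35.6851/60 = 42.5947517
  S ⇒ negate
  λ: degrees = first 3 digits = 96, minutes = 6.866; 96 + 6.866/60 = 96.1144333
  E → positive
Point 3:
  φ: split at 2 digits → 72° and 43.9702′; 72 + 43.9702/60 = 72.7328367
  hemisphere S, so the sign is −
  Lon: split at 3 digits → 067° and 25.376′; 67 + 25.376/60 = 67.4229333
  E → positive
Point 4:
  φ: split at 2 digits → 00° and 2.6675′; 0 + 2.6675/60 = 0.0444583
  S ⇒ negate
  Lon: split at 3 digits → 148° and 3.6481′; 148 + 3.6481/60 = 148.0608017
  E → positive
Point 5:
  φ: 66 + 13/60 + 48/3600 = 66.2300000
  S ⇒ negate
  λ: 48° + 30/60 + 48/3600 = 48 + 0.500000 + 0.013333 = 48.5133333
  W ⇒ negate
Point 6:
  φ: 33° + 27/60 + 47.9/3600 = 33 + 0.450000 + 0.013306 = 33.4633056
  hemisphere S, so the sign is −
  Lon: 106 + 44/60 + 0.15/3600 = 106.7333750
  W ⇒ negate

1. -67.946053, -114.688033
2. -42.594752, 96.114433
3. -72.732837, 67.422933
4. -0.044458, 148.060802
5. -66.230000, -48.513333
6. -33.463306, -106.733375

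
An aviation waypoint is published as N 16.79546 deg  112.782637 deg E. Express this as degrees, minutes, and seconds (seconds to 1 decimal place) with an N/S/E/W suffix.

φ: 0.795460° → 47.72760′; 0.72760 × 60 = 43.656″
λ: 0.782637° → 46.95822′; 0.95822 × 60 = 57.493″

16°47′43.7″ N, 112°46′57.5″ E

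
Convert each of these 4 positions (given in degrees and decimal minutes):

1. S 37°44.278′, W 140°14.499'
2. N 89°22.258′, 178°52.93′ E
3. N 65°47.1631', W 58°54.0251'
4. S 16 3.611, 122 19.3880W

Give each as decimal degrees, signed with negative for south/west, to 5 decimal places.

1. -37.73797, -140.24165
2. 89.37097, 178.88217
3. 65.78605, -58.90042
4. -16.06018, -122.32313

Point 1:
  Lat: 44.278′ = 0.737967°; total 37.737967
  hemisphere S, so the sign is −
  Longitude: 14.499′ = 0.241650°; total 140.241650
  hemisphere W, so the sign is −
Point 2:
  φ: 89 + 22.258/60 = 89.370967
  N → positive
  Lon: 52.93′ = 0.882167°; total 178.882167
  E → positive
Point 3:
  Latitude: 47.1631′ = 0.786052°; total 65.786052
  N ⇒ keep positive
  Lon: 58 + 54.0251/60 = 58.900418
  W → negative
Point 4:
  Lat: 16 + 3.611/60 = 16.060183
  S ⇒ negate
  λ: 19.388′ = 0.323133°; total 122.323133
  W → negative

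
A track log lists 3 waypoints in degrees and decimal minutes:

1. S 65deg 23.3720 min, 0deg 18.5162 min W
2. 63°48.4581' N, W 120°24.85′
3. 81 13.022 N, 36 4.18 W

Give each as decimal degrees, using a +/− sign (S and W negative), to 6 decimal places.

Point 1:
  φ: 23.372′ = 0.389533°; total 65.3895333
  S ⇒ negate
  λ: 0 + 18.5162/60 = 0.3086033
  W → negative
Point 2:
  Lat: 63 + 48.4581/60 = 63.8076350
  N → positive
  λ: 24.85′ = 0.414167°; total 120.4141667
  hemisphere W, so the sign is −
Point 3:
  Latitude: 81 + 13.022/60 = 81.2170333
  N → positive
  Lon: 36 + 4.18/60 = 36.0696667
  hemisphere W, so the sign is −

1. -65.389533, -0.308603
2. 63.807635, -120.414167
3. 81.217033, -36.069667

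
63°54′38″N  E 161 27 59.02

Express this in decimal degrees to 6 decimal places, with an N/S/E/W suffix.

Lat: 63 + 54/60 + 38/3600 = 63.9105556
Lon: 27′ + 59.02″ = 27.98367′; 161 + 27.98367/60 = 161.4663944

63.910556° N, 161.466394° E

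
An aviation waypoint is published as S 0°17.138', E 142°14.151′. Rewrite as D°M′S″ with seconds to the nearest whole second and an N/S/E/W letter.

0°17′8″ S, 142°14′9″ E

φ: fractional minutes 0.13800 × 60 = 8.28″
Longitude: 14.15100′ → 14′ and 0.15100 × 60 = 9.06″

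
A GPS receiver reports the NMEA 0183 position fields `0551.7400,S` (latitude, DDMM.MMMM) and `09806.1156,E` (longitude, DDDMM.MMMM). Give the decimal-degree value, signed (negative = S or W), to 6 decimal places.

-5.862333, 98.101927

Lat: degrees = first 2 digits = 5, minutes = 51.74; 5 + 51.74/60 = 5.8623333
S ⇒ negate
λ: degrees = first 3 digits = 98, minutes = 6.1156; 98 + 6.1156/60 = 98.1019267
E ⇒ keep positive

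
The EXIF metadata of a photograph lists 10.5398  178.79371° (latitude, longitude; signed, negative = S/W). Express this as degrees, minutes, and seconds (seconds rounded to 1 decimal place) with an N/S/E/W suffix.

Latitude: 0.539800° → 32.38800′; 0.38800 × 60 = 23.280″
Lon: 0.793710 × 60 = 47.62260′ → 47′, remainder × 60 = 37.356″

10°32′23.3″ N, 178°47′37.4″ E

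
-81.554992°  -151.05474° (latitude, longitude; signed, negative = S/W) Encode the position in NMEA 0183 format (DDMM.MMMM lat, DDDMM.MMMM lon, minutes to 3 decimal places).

Latitude is negative → S; |value| = 81.554992
Latitude: 81° + 0.554992 × 60 = 81° 33.29952′
Longitude is negative → W; |value| = 151.054740
Longitude: minutes = (151.054740 − 151) × 60 = 3.28440

8133.300,S / 15103.284,W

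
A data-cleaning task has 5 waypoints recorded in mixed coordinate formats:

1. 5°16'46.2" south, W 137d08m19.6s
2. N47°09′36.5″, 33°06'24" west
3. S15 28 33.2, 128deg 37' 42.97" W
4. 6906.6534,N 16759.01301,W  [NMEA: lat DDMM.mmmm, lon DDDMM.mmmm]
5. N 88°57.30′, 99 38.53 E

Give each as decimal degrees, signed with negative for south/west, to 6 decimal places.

1. -5.279500, -137.138778
2. 47.160139, -33.106667
3. -15.475889, -128.628603
4. 69.110890, -167.983550
5. 88.955000, 99.642167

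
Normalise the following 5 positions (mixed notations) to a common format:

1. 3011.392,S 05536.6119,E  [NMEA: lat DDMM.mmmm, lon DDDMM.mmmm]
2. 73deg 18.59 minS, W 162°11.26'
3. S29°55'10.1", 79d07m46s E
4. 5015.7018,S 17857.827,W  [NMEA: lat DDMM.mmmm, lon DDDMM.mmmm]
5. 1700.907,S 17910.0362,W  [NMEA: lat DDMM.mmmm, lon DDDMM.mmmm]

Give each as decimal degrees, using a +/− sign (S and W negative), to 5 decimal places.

Point 1:
  Lat: split at 2 digits → 30° and 11.392′; 30 + 11.392/60 = 30.189867
  S → negative
  λ: split at 3 digits → 055° and 36.6119′; 55 + 36.6119/60 = 55.610198
  E ⇒ keep positive
Point 2:
  Lat: 18.59′ = 0.309833°; total 73.309833
  S → negative
  Longitude: 11.26′ = 0.187667°; total 162.187667
  W ⇒ negate
Point 3:
  Lat: 55′ + 10.1″ = 55.16833′; 29 + 55.16833/60 = 29.919472
  S ⇒ negate
  Longitude: 79 + 7/60 + 46/3600 = 79.129444
  E ⇒ keep positive
Point 4:
  Latitude: degrees = first 2 digits = 50, minutes = 15.7018; 50 + 15.7018/60 = 50.261697
  hemisphere S, so the sign is −
  Lon: split at 3 digits → 178° and 57.827′; 178 + 57.827/60 = 178.963783
  W ⇒ negate
Point 5:
  Latitude: split at 2 digits → 17° and 0.907′; 17 + 0.907/60 = 17.015117
  S ⇒ negate
  Longitude: split at 3 digits → 179° and 10.0362′; 179 + 10.0362/60 = 179.167270
  hemisphere W, so the sign is −

1. -30.18987, 55.61020
2. -73.30983, -162.18767
3. -29.91947, 79.12944
4. -50.26170, -178.96378
5. -17.01512, -179.16727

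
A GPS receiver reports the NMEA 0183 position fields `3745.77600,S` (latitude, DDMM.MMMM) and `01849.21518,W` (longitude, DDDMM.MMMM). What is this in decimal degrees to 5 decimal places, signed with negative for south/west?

φ: split at 2 digits → 37° and 45.776′; 37 + 45.776/60 = 37.762933
S → negative
Lon: split at 3 digits → 018° and 49.21518′; 18 + 49.21518/60 = 18.820253
W → negative

-37.76293, -18.82025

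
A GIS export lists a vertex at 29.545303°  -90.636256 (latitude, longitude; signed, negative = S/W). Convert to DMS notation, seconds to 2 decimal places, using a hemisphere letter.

29°32′43.09″ N, 90°38′10.52″ W

φ: 0.545303 × 60 = 32.71818′ → 32′, remainder × 60 = 43.0908″
Longitude is negative → W; |value| = 90.636256
Lon: 0.636256 × 60 = 38.17536′ → 38′, remainder × 60 = 10.5216″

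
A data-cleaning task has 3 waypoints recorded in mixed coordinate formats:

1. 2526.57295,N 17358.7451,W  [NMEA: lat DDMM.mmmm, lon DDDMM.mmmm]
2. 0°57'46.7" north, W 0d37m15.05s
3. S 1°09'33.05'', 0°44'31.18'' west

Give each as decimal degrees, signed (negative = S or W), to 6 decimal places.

1. 25.442883, -173.979085
2. 0.962972, -0.620847
3. -1.159181, -0.741994

Point 1:
  Lat: split at 2 digits → 25° and 26.57295′; 25 + 26.57295/60 = 25.4428825
  N → positive
  λ: degrees = first 3 digits = 173, minutes = 58.7451; 173 + 58.7451/60 = 173.9790850
  hemisphere W, so the sign is −
Point 2:
  φ: 0° + 57/60 + 46.7/3600 = 0 + 0.950000 + 0.012972 = 0.9629722
  N → positive
  Longitude: 0 + 37/60 + 15.05/3600 = 0.6208472
  W → negative
Point 3:
  Lat: 1 + 9/60 + 33.05/3600 = 1.1591806
  S ⇒ negate
  λ: 0 + 44/60 + 31.18/3600 = 0.7419944
  W → negative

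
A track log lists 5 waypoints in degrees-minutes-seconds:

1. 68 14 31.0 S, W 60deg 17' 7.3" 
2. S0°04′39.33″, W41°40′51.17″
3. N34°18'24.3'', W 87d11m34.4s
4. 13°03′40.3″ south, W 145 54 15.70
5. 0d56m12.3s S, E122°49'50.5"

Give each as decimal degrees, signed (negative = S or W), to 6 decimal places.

1. -68.241944, -60.285361
2. -0.077592, -41.680881
3. 34.306750, -87.192889
4. -13.061194, -145.904361
5. -0.936750, 122.830694

Point 1:
  φ: 68 + 14/60 + 31/3600 = 68.2419444
  S ⇒ negate
  λ: 60° + 17/60 + 7.3/3600 = 60 + 0.283333 + 0.002028 = 60.2853611
  W → negative
Point 2:
  Latitude: 4′ + 39.33″ = 4.65550′; 0 + 4.65550/60 = 0.0775917
  S ⇒ negate
  Longitude: 41 + 40/60 + 51.17/3600 = 41.6808806
  hemisphere W, so the sign is −
Point 3:
  Lat: 18′ + 24.3″ = 18.40500′; 34 + 18.40500/60 = 34.3067500
  N → positive
  Longitude: 87 + 11/60 + 34.4/3600 = 87.1928889
  hemisphere W, so the sign is −
Point 4:
  φ: 3′ + 40.3″ = 3.67167′; 13 + 3.67167/60 = 13.0611944
  S ⇒ negate
  Longitude: 54′ + 15.7″ = 54.26167′; 145 + 54.26167/60 = 145.9043611
  hemisphere W, so the sign is −
Point 5:
  Lat: 0 + 56/60 + 12.3/3600 = 0.9367500
  S → negative
  λ: 122° + 49/60 + 50.5/3600 = 122 + 0.816667 + 0.014028 = 122.8306944
  E ⇒ keep positive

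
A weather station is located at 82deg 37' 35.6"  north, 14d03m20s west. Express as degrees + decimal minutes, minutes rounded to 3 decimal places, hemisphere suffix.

82° 37.593′ N, 14° 3.333′ W

Latitude: 37 + 35.6/60 = 37.59333′
Lon: 3 + 20/60 = 3.33333′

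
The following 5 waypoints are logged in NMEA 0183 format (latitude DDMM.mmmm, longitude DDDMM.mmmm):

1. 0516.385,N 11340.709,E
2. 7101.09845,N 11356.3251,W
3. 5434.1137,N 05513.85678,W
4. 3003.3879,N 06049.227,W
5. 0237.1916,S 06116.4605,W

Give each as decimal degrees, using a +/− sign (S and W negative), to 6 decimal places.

Point 1:
  φ: degrees = first 2 digits = 5, minutes = 16.385; 5 + 16.385/60 = 5.2730833
  N ⇒ keep positive
  Longitude: degrees = first 3 digits = 113, minutes = 40.709; 113 + 40.709/60 = 113.6784833
  E ⇒ keep positive
Point 2:
  φ: degrees = first 2 digits = 71, minutes = 1.09845; 71 + 1.09845/60 = 71.0183075
  N → positive
  Longitude: degrees = first 3 digits = 113, minutes = 56.3251; 113 + 56.3251/60 = 113.9387517
  W ⇒ negate
Point 3:
  φ: split at 2 digits → 54° and 34.1137′; 54 + 34.1137/60 = 54.5685617
  N ⇒ keep positive
  Longitude: degrees = first 3 digits = 55, minutes = 13.85678; 55 + 13.85678/60 = 55.2309463
  W → negative
Point 4:
  Lat: split at 2 digits → 30° and 3.3879′; 30 + 3.3879/60 = 30.0564650
  N ⇒ keep positive
  Longitude: degrees = first 3 digits = 60, minutes = 49.227; 60 + 49.227/60 = 60.8204500
  W → negative
Point 5:
  Latitude: degrees = first 2 digits = 2, minutes = 37.1916; 2 + 37.1916/60 = 2.6198600
  hemisphere S, so the sign is −
  λ: split at 3 digits → 061° and 16.4605′; 61 + 16.4605/60 = 61.2743417
  W ⇒ negate

1. 5.273083, 113.678483
2. 71.018308, -113.938752
3. 54.568562, -55.230946
4. 30.056465, -60.820450
5. -2.619860, -61.274342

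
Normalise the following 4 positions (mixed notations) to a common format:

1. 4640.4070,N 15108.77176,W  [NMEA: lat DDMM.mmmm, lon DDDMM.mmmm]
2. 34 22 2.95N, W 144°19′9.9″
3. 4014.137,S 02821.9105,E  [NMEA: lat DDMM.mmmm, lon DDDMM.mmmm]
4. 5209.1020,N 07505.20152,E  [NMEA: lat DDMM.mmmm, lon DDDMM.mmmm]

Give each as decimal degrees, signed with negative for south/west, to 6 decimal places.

1. 46.673450, -151.146196
2. 34.367486, -144.319417
3. -40.235617, 28.365175
4. 52.151700, 75.086692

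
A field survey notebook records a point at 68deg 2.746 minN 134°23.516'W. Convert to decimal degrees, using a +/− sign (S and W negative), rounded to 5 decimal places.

68.04577, -134.39193

φ: 2.746′ = 0.045767°; total 68.045767
N → positive
Longitude: 23.516′ = 0.391933°; total 134.391933
W ⇒ negate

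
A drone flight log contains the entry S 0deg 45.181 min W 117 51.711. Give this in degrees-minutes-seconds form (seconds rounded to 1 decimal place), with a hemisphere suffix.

0°45′10.9″ S, 117°51′42.7″ W

Lat: fractional minutes 0.18100 × 60 = 10.860″
Longitude: fractional minutes 0.71100 × 60 = 42.660″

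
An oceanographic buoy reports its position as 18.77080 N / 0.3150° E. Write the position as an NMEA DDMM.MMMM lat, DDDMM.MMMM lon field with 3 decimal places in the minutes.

φ: fractional part 0.770800 → 46.24800 minutes
Lon: fractional part 0.315000 → 18.90000 minutes

1846.248,N / 00018.900,E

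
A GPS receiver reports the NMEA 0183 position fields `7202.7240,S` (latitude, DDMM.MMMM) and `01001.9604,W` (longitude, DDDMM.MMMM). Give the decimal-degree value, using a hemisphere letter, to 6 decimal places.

Lat: split at 2 digits → 72° and 2.724′; 72 + 2.724/60 = 72.0454000
λ: degrees = first 3 digits = 10, minutes = 1.9604; 10 + 1.9604/60 = 10.0326733

72.045400° S, 10.032673° W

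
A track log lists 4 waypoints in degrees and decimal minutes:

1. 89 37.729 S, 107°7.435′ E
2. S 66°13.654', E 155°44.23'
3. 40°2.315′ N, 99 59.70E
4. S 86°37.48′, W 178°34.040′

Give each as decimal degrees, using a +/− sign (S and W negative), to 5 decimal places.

Point 1:
  φ: 37.729′ = 0.628817°; total 89.628817
  hemisphere S, so the sign is −
  Longitude: 7.435′ = 0.123917°; total 107.123917
  E ⇒ keep positive
Point 2:
  φ: 13.654′ = 0.227567°; total 66.227567
  S → negative
  Longitude: 44.23′ = 0.737167°; total 155.737167
  E ⇒ keep positive
Point 3:
  Latitude: 2.315′ = 0.038583°; total 40.038583
  N ⇒ keep positive
  Longitude: 59.7′ = 0.995000°; total 99.995000
  E → positive
Point 4:
  Latitude: 37.48′ = 0.624667°; total 86.624667
  S ⇒ negate
  Longitude: 34.04′ = 0.567333°; total 178.567333
  W ⇒ negate

1. -89.62882, 107.12392
2. -66.22757, 155.73717
3. 40.03858, 99.99500
4. -86.62467, -178.56733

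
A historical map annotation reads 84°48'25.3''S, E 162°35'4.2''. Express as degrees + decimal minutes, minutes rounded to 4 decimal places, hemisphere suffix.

84° 48.4217′ S, 162° 35.0700′ E

Latitude: 48 + 25.3/60 = 48.421667′
Lon: seconds/60 = 0.07000; minutes = 35 + 0.07000 = 35.070000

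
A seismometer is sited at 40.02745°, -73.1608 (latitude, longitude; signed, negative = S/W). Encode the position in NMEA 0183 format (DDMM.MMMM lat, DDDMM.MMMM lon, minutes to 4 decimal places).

4001.6470,N / 07309.6480,W

Lat: 40° + 0.027450 × 60 = 40° 1.647000′
Longitude is negative → W; |value| = 73.160800
λ: fractional part 0.160800 → 9.648000 minutes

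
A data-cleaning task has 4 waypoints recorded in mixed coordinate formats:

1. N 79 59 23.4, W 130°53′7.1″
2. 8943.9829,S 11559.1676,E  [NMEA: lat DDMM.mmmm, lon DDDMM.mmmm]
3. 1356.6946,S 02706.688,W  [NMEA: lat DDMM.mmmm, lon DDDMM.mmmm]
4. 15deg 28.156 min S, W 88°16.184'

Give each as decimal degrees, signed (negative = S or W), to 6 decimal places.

Point 1:
  Lat: 59′ + 23.4″ = 59.39000′; 79 + 59.39000/60 = 79.9898333
  N ⇒ keep positive
  Lon: 130 + 53/60 + 7.1/3600 = 130.8853056
  W → negative
Point 2:
  Latitude: split at 2 digits → 89° and 43.9829′; 89 + 43.9829/60 = 89.7330483
  S → negative
  Lon: split at 3 digits → 115° and 59.1676′; 115 + 59.1676/60 = 115.9861267
  E → positive
Point 3:
  Lat: degrees = first 2 digits = 13, minutes = 56.6946; 13 + 56.6946/60 = 13.9449100
  S → negative
  λ: degrees = first 3 digits = 27, minutes = 6.688; 27 + 6.688/60 = 27.1114667
  W → negative
Point 4:
  φ: 15 + 28.156/60 = 15.4692667
  S ⇒ negate
  Lon: 16.184′ = 0.269733°; total 88.2697333
  W → negative

1. 79.989833, -130.885306
2. -89.733048, 115.986127
3. -13.944910, -27.111467
4. -15.469267, -88.269733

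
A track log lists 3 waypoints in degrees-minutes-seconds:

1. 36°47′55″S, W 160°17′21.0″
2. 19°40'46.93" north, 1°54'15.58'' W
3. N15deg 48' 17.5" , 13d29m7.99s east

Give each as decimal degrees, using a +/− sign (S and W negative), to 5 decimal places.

Point 1:
  Latitude: 36° + 47/60 + 55/3600 = 36 + 0.783333 + 0.015278 = 36.798611
  S ⇒ negate
  Longitude: 160° + 17/60 + 21/3600 = 160 + 0.283333 + 0.005833 = 160.289167
  W ⇒ negate
Point 2:
  φ: 40′ + 46.93″ = 40.78217′; 19 + 40.78217/60 = 19.679703
  N → positive
  λ: 54′ + 15.58″ = 54.25967′; 1 + 54.25967/60 = 1.904328
  W → negative
Point 3:
  Latitude: 15 + 48/60 + 17.5/3600 = 15.804861
  N → positive
  Longitude: 13 + 29/60 + 7.99/3600 = 13.485553
  E ⇒ keep positive

1. -36.79861, -160.28917
2. 19.67970, -1.90433
3. 15.80486, 13.48555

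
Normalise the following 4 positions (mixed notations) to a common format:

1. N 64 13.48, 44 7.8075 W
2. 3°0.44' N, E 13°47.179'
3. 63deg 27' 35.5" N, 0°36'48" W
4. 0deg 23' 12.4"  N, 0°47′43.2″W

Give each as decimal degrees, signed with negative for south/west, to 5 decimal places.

1. 64.22467, -44.13013
2. 3.00733, 13.78632
3. 63.45986, -0.61333
4. 0.38678, -0.79533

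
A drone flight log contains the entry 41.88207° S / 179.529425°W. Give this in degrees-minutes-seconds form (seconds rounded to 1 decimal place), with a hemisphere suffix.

Latitude: 0.882070° → 52.92420′; 0.92420 × 60 = 55.452″
λ: 0.529425 × 60 = 31.76550′ → 31′, remainder × 60 = 45.930″

41°52′55.5″ S, 179°31′45.9″ W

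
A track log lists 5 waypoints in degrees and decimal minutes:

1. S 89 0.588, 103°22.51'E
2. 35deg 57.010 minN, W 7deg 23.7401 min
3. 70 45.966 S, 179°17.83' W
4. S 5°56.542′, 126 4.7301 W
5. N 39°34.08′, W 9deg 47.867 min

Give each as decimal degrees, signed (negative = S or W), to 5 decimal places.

Point 1:
  Lat: 89 + 0.588/60 = 89.009800
  S ⇒ negate
  Longitude: 103 + 22.51/60 = 103.375167
  E ⇒ keep positive
Point 2:
  Latitude: 35 + 57.01/60 = 35.950167
  N ⇒ keep positive
  Lon: 7 + 23.7401/60 = 7.395668
  W → negative
Point 3:
  Latitude: 45.966′ = 0.766100°; total 70.766100
  hemisphere S, so the sign is −
  λ: 179 + 17.83/60 = 179.297167
  W → negative
Point 4:
  φ: 56.542′ = 0.942367°; total 5.942367
  S ⇒ negate
  λ: 4.7301′ = 0.078835°; total 126.078835
  hemisphere W, so the sign is −
Point 5:
  Latitude: 34.08′ = 0.568000°; total 39.568000
  N → positive
  Lon: 9 + 47.867/60 = 9.797783
  W → negative

1. -89.00980, 103.37517
2. 35.95017, -7.39567
3. -70.76610, -179.29717
4. -5.94237, -126.07884
5. 39.56800, -9.79778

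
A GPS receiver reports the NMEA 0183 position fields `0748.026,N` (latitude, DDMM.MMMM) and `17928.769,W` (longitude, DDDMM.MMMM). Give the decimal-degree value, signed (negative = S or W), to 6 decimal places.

Latitude: split at 2 digits → 07° and 48.026′; 7 + 48.026/60 = 7.8004333
N ⇒ keep positive
Lon: split at 3 digits → 179° and 28.769′; 179 + 28.769/60 = 179.4794833
hemisphere W, so the sign is −

7.800433, -179.479483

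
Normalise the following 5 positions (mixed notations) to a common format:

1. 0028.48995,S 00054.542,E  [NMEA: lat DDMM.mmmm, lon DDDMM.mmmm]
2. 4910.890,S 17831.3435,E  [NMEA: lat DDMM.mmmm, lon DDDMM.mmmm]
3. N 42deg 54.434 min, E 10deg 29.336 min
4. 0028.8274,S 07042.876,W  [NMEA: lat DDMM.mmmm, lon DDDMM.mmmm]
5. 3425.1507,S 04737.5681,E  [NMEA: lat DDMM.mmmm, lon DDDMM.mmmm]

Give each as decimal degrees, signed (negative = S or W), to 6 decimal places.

Point 1:
  Latitude: degrees = first 2 digits = 0, minutes = 28.48995; 0 + 28.48995/60 = 0.4748325
  S ⇒ negate
  Lon: degrees = first 3 digits = 0, minutes = 54.542; 0 + 54.542/60 = 0.9090333
  E → positive
Point 2:
  φ: degrees = first 2 digits = 49, minutes = 10.89; 49 + 10.89/60 = 49.1815000
  S ⇒ negate
  Lon: split at 3 digits → 178° and 31.3435′; 178 + 31.3435/60 = 178.5223917
  E ⇒ keep positive
Point 3:
  Lat: 42 + 54.434/60 = 42.9072333
  N ⇒ keep positive
  Longitude: 29.336′ = 0.488933°; total 10.4889333
  E ⇒ keep positive
Point 4:
  Lat: degrees = first 2 digits = 0, minutes = 28.8274; 0 + 28.8274/60 = 0.4804567
  hemisphere S, so the sign is −
  Lon: degrees = first 3 digits = 70, minutes = 42.876; 70 + 42.876/60 = 70.7146000
  W → negative
Point 5:
  Lat: split at 2 digits → 34° and 25.1507′; 34 + 25.1507/60 = 34.4191783
  hemisphere S, so the sign is −
  Lon: split at 3 digits → 047° and 37.5681′; 47 + 37.5681/60 = 47.6261350
  E → positive

1. -0.474833, 0.909033
2. -49.181500, 178.522392
3. 42.907233, 10.488933
4. -0.480457, -70.714600
5. -34.419178, 47.626135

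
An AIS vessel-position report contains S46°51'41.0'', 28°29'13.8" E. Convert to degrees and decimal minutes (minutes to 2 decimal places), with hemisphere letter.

Latitude: seconds/60 = 0.68333; minutes = 51 + 0.68333 = 51.6833
Longitude: seconds/60 = 0.23000; minutes = 29 + 0.23000 = 29.2300

46° 51.68′ S, 28° 29.23′ E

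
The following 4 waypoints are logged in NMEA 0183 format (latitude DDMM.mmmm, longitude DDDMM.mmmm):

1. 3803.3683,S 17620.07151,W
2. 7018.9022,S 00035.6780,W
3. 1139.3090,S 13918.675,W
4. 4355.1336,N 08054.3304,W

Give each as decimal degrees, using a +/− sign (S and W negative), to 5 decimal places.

Point 1:
  Lat: split at 2 digits → 38° and 3.3683′; 38 + 3.3683/60 = 38.056138
  hemisphere S, so the sign is −
  Longitude: degrees = first 3 digits = 176, minutes = 20.07151; 176 + 20.07151/60 = 176.334525
  hemisphere W, so the sign is −
Point 2:
  Latitude: split at 2 digits → 70° and 18.9022′; 70 + 18.9022/60 = 70.315037
  hemisphere S, so the sign is −
  Longitude: degrees = first 3 digits = 0, minutes = 35.678; 0 + 35.678/60 = 0.594633
  hemisphere W, so the sign is −
Point 3:
  Lat: split at 2 digits → 11° and 39.309′; 11 + 39.309/60 = 11.655150
  S → negative
  Longitude: degrees = first 3 digits = 139, minutes = 18.675; 139 + 18.675/60 = 139.311250
  W → negative
Point 4:
  φ: degrees = first 2 digits = 43, minutes = 55.1336; 43 + 55.1336/60 = 43.918893
  N → positive
  Longitude: degrees = first 3 digits = 80, minutes = 54.3304; 80 + 54.3304/60 = 80.905507
  W ⇒ negate

1. -38.05614, -176.33453
2. -70.31504, -0.59463
3. -11.65515, -139.31125
4. 43.91889, -80.90551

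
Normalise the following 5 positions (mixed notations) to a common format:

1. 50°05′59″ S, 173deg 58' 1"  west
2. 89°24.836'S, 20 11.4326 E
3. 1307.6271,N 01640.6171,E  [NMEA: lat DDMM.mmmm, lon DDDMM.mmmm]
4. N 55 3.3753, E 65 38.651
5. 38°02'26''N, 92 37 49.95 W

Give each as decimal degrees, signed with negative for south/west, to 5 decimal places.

Point 1:
  φ: 50 + 5/60 + 59/3600 = 50.099722
  S ⇒ negate
  Lon: 58′ + 1″ = 58.01667′; 173 + 58.01667/60 = 173.966944
  W ⇒ negate
Point 2:
  φ: 24.836′ = 0.413933°; total 89.413933
  S ⇒ negate
  Lon: 11.4326′ = 0.190543°; total 20.190543
  E ⇒ keep positive
Point 3:
  Lat: split at 2 digits → 13° and 7.6271′; 13 + 7.6271/60 = 13.127118
  N ⇒ keep positive
  Longitude: split at 3 digits → 016° and 40.6171′; 16 + 40.6171/60 = 16.676952
  E → positive
Point 4:
  φ: 55 + 3.3753/60 = 55.056255
  N → positive
  Longitude: 65 + 38.651/60 = 65.644183
  E ⇒ keep positive
Point 5:
  φ: 38 + 2/60 + 26/3600 = 38.040556
  N ⇒ keep positive
  Lon: 92 + 37/60 + 49.95/3600 = 92.630542
  W → negative

1. -50.09972, -173.96694
2. -89.41393, 20.19054
3. 13.12712, 16.67695
4. 55.05626, 65.64418
5. 38.04056, -92.63054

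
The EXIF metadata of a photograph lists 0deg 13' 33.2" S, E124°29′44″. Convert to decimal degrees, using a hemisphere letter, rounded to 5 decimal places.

0.22589° S, 124.49556° E

Latitude: 0 + 13/60 + 33.2/3600 = 0.225889
Lon: 124° + 29/60 + 44/3600 = 124 + 0.483333 + 0.012222 = 124.495556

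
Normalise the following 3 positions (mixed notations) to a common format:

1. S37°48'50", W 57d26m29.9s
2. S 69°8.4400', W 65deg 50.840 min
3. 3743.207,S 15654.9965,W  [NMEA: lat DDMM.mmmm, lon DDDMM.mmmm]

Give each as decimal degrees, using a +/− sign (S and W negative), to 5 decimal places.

Point 1:
  Latitude: 37° + 48/60 + 50/3600 = 37 + 0.800000 + 0.013889 = 37.813889
  hemisphere S, so the sign is −
  λ: 57° + 26/60 + 29.9/3600 = 57 + 0.433333 + 0.008306 = 57.441639
  W → negative
Point 2:
  φ: 69 + 8.44/60 = 69.140667
  S → negative
  λ: 50.84′ = 0.847333°; total 65.847333
  W → negative
Point 3:
  Latitude: degrees = first 2 digits = 37, minutes = 43.207; 37 + 43.207/60 = 37.720117
  hemisphere S, so the sign is −
  Longitude: split at 3 digits → 156° and 54.9965′; 156 + 54.9965/60 = 156.916608
  hemisphere W, so the sign is −

1. -37.81389, -57.44164
2. -69.14067, -65.84733
3. -37.72012, -156.91661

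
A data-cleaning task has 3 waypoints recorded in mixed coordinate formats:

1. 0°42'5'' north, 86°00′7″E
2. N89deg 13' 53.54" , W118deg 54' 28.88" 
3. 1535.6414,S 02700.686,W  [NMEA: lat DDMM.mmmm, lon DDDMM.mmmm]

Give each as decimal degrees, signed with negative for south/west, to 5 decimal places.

1. 0.70139, 86.00194
2. 89.23154, -118.90802
3. -15.59402, -27.01143

Point 1:
  Latitude: 0° + 42/60 + 5/3600 = 0 + 0.700000 + 0.001389 = 0.701389
  N ⇒ keep positive
  Longitude: 0′ + 7″ = 0.11667′; 86 + 0.11667/60 = 86.001944
  E ⇒ keep positive
Point 2:
  Lat: 89 + 13/60 + 53.54/3600 = 89.231539
  N ⇒ keep positive
  Longitude: 118 + 54/60 + 28.88/3600 = 118.908022
  W → negative
Point 3:
  Lat: degrees = first 2 digits = 15, minutes = 35.6414; 15 + 35.6414/60 = 15.594023
  hemisphere S, so the sign is −
  Longitude: split at 3 digits → 027° and 0.686′; 27 + 0.686/60 = 27.011433
  hemisphere W, so the sign is −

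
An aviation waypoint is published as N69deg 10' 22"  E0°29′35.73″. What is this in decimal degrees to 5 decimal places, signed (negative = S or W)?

Latitude: 10′ + 22″ = 10.36667′; 69 + 10.36667/60 = 69.172778
N → positive
Lon: 0° + 29/60 + 35.73/3600 = 0 + 0.483333 + 0.009925 = 0.493258
E → positive

69.17278, 0.49326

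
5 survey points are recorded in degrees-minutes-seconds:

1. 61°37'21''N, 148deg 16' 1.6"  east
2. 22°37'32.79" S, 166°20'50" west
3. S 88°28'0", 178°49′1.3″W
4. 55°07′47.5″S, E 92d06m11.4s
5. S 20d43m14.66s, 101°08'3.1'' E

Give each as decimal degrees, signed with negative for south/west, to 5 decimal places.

1. 61.62250, 148.26711
2. -22.62578, -166.34722
3. -88.46667, -178.81703
4. -55.12986, 92.10317
5. -20.72074, 101.13419

Point 1:
  Latitude: 61° + 37/60 + 21/3600 = 61 + 0.616667 + 0.005833 = 61.622500
  N ⇒ keep positive
  Lon: 16′ + 1.6″ = 16.02667′; 148 + 16.02667/60 = 148.267111
  E → positive
Point 2:
  φ: 22 + 37/60 + 32.79/3600 = 22.625775
  hemisphere S, so the sign is −
  λ: 20′ + 50″ = 20.83333′; 166 + 20.83333/60 = 166.347222
  W ⇒ negate
Point 3:
  Latitude: 28′ + 0″ = 28.00000′; 88 + 28.00000/60 = 88.466667
  S ⇒ negate
  Longitude: 178 + 49/60 + 1.3/3600 = 178.817028
  hemisphere W, so the sign is −
Point 4:
  Latitude: 7′ + 47.5″ = 7.79167′; 55 + 7.79167/60 = 55.129861
  hemisphere S, so the sign is −
  Longitude: 92 + 6/60 + 11.4/3600 = 92.103167
  E ⇒ keep positive
Point 5:
  φ: 43′ + 14.66″ = 43.24433′; 20 + 43.24433/60 = 20.720739
  S → negative
  Lon: 101 + 8/60 + 3.1/3600 = 101.134194
  E → positive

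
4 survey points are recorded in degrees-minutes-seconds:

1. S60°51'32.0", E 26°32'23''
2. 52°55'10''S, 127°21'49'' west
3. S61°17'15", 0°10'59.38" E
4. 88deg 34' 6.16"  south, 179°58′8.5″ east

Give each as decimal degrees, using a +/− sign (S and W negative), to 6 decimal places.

1. -60.858889, 26.539722
2. -52.919444, -127.363611
3. -61.287500, 0.183161
4. -88.568378, 179.969028

Point 1:
  Lat: 51′ + 32″ = 51.53333′; 60 + 51.53333/60 = 60.8588889
  hemisphere S, so the sign is −
  λ: 26 + 32/60 + 23/3600 = 26.5397222
  E ⇒ keep positive
Point 2:
  φ: 55′ + 10″ = 55.16667′; 52 + 55.16667/60 = 52.9194444
  S ⇒ negate
  Lon: 127° + 21/60 + 49/3600 = 127 + 0.350000 + 0.013611 = 127.3636111
  W ⇒ negate
Point 3:
  Lat: 61 + 17/60 + 15/3600 = 61.2875000
  hemisphere S, so the sign is −
  λ: 10′ + 59.38″ = 10.98967′; 0 + 10.98967/60 = 0.1831611
  E → positive
Point 4:
  Latitude: 88° + 34/60 + 6.16/3600 = 88 + 0.566667 + 0.001711 = 88.5683778
  hemisphere S, so the sign is −
  λ: 179° + 58/60 + 8.5/3600 = 179 + 0.966667 + 0.002361 = 179.9690278
  E → positive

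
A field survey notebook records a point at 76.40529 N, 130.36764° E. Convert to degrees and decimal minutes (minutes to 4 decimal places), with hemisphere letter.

76° 24.3174′ N, 130° 22.0584′ E

φ: minutes = (76.405290 − 76) × 60 = 24.317400
Longitude: fractional part 0.367640 → 22.058400 minutes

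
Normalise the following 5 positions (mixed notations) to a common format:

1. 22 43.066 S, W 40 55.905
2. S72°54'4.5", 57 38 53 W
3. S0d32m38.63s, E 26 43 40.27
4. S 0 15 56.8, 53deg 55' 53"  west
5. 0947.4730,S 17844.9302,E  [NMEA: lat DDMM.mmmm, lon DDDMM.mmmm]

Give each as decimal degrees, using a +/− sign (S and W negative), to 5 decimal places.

Point 1:
  φ: 22 + 43.066/60 = 22.717767
  hemisphere S, so the sign is −
  λ: 40 + 55.905/60 = 40.931750
  W → negative
Point 2:
  Lat: 72 + 54/60 + 4.5/3600 = 72.901250
  hemisphere S, so the sign is −
  Lon: 38′ + 53″ = 38.88333′; 57 + 38.88333/60 = 57.648056
  W → negative
Point 3:
  Latitude: 0 + 32/60 + 38.63/3600 = 0.544064
  S ⇒ negate
  Longitude: 26° + 43/60 + 40.27/3600 = 26 + 0.716667 + 0.011186 = 26.727853
  E → positive
Point 4:
  φ: 0 + 15/60 + 56.8/3600 = 0.265778
  S → negative
  λ: 53 + 55/60 + 53/3600 = 53.931389
  hemisphere W, so the sign is −
Point 5:
  φ: degrees = first 2 digits = 9, minutes = 47.473; 9 + 47.473/60 = 9.791217
  hemisphere S, so the sign is −
  Longitude: split at 3 digits → 178° and 44.9302′; 178 + 44.9302/60 = 178.748837
  E ⇒ keep positive

1. -22.71777, -40.93175
2. -72.90125, -57.64806
3. -0.54406, 26.72785
4. -0.26578, -53.93139
5. -9.79122, 178.74884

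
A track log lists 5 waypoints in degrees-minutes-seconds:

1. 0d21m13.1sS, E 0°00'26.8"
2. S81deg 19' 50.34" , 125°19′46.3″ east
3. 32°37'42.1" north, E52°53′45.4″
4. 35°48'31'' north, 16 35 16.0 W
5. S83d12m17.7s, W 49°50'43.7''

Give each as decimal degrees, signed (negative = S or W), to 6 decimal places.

1. -0.353639, 0.007444
2. -81.330650, 125.329528
3. 32.628361, 52.895944
4. 35.808611, -16.587778
5. -83.204917, -49.845472

Point 1:
  Latitude: 0 + 21/60 + 13.1/3600 = 0.3536389
  S ⇒ negate
  Longitude: 0° + 0/60 + 26.8/3600 = 0 + 0.000000 + 0.007444 = 0.0074444
  E ⇒ keep positive
Point 2:
  φ: 81° + 19/60 + 50.34/3600 = 81 + 0.316667 + 0.013983 = 81.3306500
  S ⇒ negate
  Longitude: 125° + 19/60 + 46.3/3600 = 125 + 0.316667 + 0.012861 = 125.3295278
  E ⇒ keep positive
Point 3:
  Lat: 37′ + 42.1″ = 37.70167′; 32 + 37.70167/60 = 32.6283611
  N → positive
  λ: 53′ + 45.4″ = 53.75667′; 52 + 53.75667/60 = 52.8959444
  E ⇒ keep positive
Point 4:
  φ: 35 + 48/60 + 31/3600 = 35.8086111
  N → positive
  Longitude: 35′ + 16″ = 35.26667′; 16 + 35.26667/60 = 16.5877778
  W ⇒ negate
Point 5:
  φ: 83° + 12/60 + 17.7/3600 = 83 + 0.200000 + 0.004917 = 83.2049167
  S ⇒ negate
  Longitude: 50′ + 43.7″ = 50.72833′; 49 + 50.72833/60 = 49.8454722
  W ⇒ negate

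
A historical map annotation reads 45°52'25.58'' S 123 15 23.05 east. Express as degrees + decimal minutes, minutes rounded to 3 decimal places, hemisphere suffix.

Lat: 52 + 25.58/60 = 52.42633′
Longitude: 15 + 23.05/60 = 15.38417′

45° 52.426′ S, 123° 15.384′ E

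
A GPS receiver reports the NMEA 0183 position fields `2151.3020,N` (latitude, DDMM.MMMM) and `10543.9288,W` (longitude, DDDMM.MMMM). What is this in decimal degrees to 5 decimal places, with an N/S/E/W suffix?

Latitude: degrees = first 2 digits = 21, minutes = 51.302; 21 + 51.302/60 = 21.855033
Lon: degrees = first 3 digits = 105, minutes = 43.9288; 105 + 43.9288/60 = 105.732147

21.85503° N, 105.73215° W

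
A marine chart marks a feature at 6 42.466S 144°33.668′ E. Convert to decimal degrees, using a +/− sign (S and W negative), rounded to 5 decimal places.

-6.70777, 144.56113

Latitude: 6 + 42.466/60 = 6.707767
hemisphere S, so the sign is −
Lon: 144 + 33.668/60 = 144.561133
E ⇒ keep positive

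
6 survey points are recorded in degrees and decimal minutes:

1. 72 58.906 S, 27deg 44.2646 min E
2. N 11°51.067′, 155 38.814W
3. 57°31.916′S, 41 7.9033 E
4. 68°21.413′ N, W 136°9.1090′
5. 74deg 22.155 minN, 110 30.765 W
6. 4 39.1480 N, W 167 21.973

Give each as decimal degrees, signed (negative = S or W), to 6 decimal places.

Point 1:
  Latitude: 58.906′ = 0.981767°; total 72.9817667
  S ⇒ negate
  Longitude: 27 + 44.2646/60 = 27.7377433
  E → positive
Point 2:
  Lat: 51.067′ = 0.851117°; total 11.8511167
  N ⇒ keep positive
  Lon: 38.814′ = 0.646900°; total 155.6469000
  hemisphere W, so the sign is −
Point 3:
  φ: 57 + 31.916/60 = 57.5319333
  hemisphere S, so the sign is −
  λ: 7.9033′ = 0.131722°; total 41.1317217
  E ⇒ keep positive
Point 4:
  Lat: 68 + 21.413/60 = 68.3568833
  N ⇒ keep positive
  λ: 9.109′ = 0.151817°; total 136.1518167
  W → negative
Point 5:
  φ: 22.155′ = 0.369250°; total 74.3692500
  N → positive
  λ: 110 + 30.765/60 = 110.5127500
  W → negative
Point 6:
  Latitude: 39.148′ = 0.652467°; total 4.6524667
  N → positive
  Longitude: 21.973′ = 0.366217°; total 167.3662167
  hemisphere W, so the sign is −

1. -72.981767, 27.737743
2. 11.851117, -155.646900
3. -57.531933, 41.131722
4. 68.356883, -136.151817
5. 74.369250, -110.512750
6. 4.652467, -167.366217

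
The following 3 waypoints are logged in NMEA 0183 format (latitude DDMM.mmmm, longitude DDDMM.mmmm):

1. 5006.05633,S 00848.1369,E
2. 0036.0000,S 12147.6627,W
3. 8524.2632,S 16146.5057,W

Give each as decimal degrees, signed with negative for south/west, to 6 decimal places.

Point 1:
  Latitude: degrees = first 2 digits = 50, minutes = 6.05633; 50 + 6.05633/60 = 50.1009388
  S → negative
  λ: split at 3 digits → 008° and 48.1369′; 8 + 48.1369/60 = 8.8022817
  E → positive
Point 2:
  Latitude: degrees = first 2 digits = 0, minutes = 36; 0 + 36/60 = 0.6000000
  hemisphere S, so the sign is −
  Longitude: split at 3 digits → 121° and 47.6627′; 121 + 47.6627/60 = 121.7943783
  W → negative
Point 3:
  Lat: degrees = first 2 digits = 85, minutes = 24.2632; 85 + 24.2632/60 = 85.4043867
  hemisphere S, so the sign is −
  Lon: degrees = first 3 digits = 161, minutes = 46.5057; 161 + 46.5057/60 = 161.7750950
  hemisphere W, so the sign is −

1. -50.100939, 8.802282
2. -0.600000, -121.794378
3. -85.404387, -161.775095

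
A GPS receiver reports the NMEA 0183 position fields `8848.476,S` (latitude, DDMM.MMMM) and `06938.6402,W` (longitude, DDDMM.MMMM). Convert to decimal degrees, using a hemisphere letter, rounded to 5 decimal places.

88.80793° S, 69.64400° W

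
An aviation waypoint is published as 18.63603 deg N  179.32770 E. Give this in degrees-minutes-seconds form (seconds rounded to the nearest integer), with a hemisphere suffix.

18°38′10″ N, 179°19′40″ E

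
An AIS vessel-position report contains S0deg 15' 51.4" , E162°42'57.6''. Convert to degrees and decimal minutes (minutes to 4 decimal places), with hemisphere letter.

0° 15.8567′ S, 162° 42.9600′ E

φ: seconds/60 = 0.85667; minutes = 15 + 0.85667 = 15.856667
Longitude: seconds/60 = 0.96000; minutes = 42 + 0.96000 = 42.960000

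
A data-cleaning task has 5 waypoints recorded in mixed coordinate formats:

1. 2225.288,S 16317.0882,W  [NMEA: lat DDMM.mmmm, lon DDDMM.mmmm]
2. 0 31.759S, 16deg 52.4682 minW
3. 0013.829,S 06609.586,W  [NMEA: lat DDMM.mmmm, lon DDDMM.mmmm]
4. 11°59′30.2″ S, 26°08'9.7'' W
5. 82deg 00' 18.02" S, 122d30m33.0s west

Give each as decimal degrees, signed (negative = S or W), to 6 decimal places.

Point 1:
  Lat: degrees = first 2 digits = 22, minutes = 25.288; 22 + 25.288/60 = 22.4214667
  S ⇒ negate
  λ: split at 3 digits → 163° and 17.0882′; 163 + 17.0882/60 = 163.2848033
  W → negative
Point 2:
  φ: 31.759′ = 0.529317°; total 0.5293167
  S → negative
  Lon: 52.4682′ = 0.874470°; total 16.8744700
  W → negative
Point 3:
  Lat: split at 2 digits → 00° and 13.829′; 0 + 13.829/60 = 0.2304833
  hemisphere S, so the sign is −
  Longitude: degrees = first 3 digits = 66, minutes = 9.586; 66 + 9.586/60 = 66.1597667
  hemisphere W, so the sign is −
Point 4:
  Lat: 11 + 59/60 + 30.2/3600 = 11.9917222
  S ⇒ negate
  Lon: 8′ + 9.7″ = 8.16167′; 26 + 8.16167/60 = 26.1360278
  W → negative
Point 5:
  φ: 82° + 0/60 + 18.02/3600 = 82 + 0.000000 + 0.005006 = 82.0050056
  S → negative
  λ: 122° + 30/60 + 33/3600 = 122 + 0.500000 + 0.009167 = 122.5091667
  hemisphere W, so the sign is −

1. -22.421467, -163.284803
2. -0.529317, -16.874470
3. -0.230483, -66.159767
4. -11.991722, -26.136028
5. -82.005006, -122.509167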